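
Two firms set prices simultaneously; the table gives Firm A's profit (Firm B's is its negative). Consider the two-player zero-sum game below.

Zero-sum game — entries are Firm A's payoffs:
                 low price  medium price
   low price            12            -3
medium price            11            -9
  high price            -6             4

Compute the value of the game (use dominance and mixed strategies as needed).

6/5

Row medium price is strictly dominated by row low price, so Firm A never plays it.
The remaining 2×2 game on (low price, high price) × (low price, medium price) has no saddle point. Let Firm A play low price with probability p; indifference gives 12p − 6(1−p) = −3p + 4(1−p), so p = 2/5.
Similarly Firm B's optimal q on low price is 7/25, and the value is 12·(7/25) + (-3)·(18/25) = 6/5.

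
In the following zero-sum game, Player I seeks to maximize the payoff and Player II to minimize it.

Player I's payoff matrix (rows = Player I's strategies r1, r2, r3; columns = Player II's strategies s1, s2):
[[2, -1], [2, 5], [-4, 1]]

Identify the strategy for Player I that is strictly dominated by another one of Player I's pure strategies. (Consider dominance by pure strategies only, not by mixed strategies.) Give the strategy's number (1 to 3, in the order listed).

Compare r3 with r2: 2 > -4, 5 > 1.
So r2 strictly dominates r3 for Player I; r3 is strictly dominated.

3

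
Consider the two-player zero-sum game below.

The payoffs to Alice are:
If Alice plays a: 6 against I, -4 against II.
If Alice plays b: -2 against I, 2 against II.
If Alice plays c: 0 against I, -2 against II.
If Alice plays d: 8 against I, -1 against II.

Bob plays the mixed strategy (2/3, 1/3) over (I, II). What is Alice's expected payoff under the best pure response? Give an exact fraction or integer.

5

a: (6)·(2/3) + (-4)·(1/3) = 8/3.
b: (-2)·(2/3) + (2)·(1/3) = -2/3.
c: (0)·(2/3) + (-2)·(1/3) = -2/3.
d: (8)·(2/3) + (-1)·(1/3) = 5.
The best pure response is d with expected payoff 5.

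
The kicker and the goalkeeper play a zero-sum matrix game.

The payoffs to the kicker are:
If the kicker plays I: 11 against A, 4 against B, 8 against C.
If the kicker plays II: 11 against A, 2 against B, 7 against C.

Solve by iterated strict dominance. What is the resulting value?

4

Column A is strictly dominated by B for the goalkeeper (4<11, 2<11); eliminate A.
Column C is strictly dominated by B for the goalkeeper (4<8, 2<7); eliminate C.
Row II is strictly dominated by row I (4>2); eliminate II.
Only (I, B) remains, with payoff 4.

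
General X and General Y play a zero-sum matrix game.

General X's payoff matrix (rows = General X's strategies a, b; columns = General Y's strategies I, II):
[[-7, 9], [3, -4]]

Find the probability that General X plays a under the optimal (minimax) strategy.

7/23

Row minima are -7 and -4, so General X's maximin is -4; column maxima are 3 and 9, so General Y's minimax is 3. These differ, so the equilibrium is in mixed strategies.
Let General X play a with probability p. General Y is indifferent when −7p + 3(1−p) = 9p − 4(1−p), giving p = 7/23.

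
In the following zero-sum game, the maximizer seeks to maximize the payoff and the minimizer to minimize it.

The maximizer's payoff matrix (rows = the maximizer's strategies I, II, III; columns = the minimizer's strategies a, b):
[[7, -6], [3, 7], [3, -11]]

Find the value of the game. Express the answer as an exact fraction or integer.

Row III is strictly dominated by row I, so the maximizer never plays it.
The remaining 2×2 game on (I, II) × (a, b) has no saddle point. Let the maximizer play I with probability p; indifference gives 7p + 3(1−p) = −6p + 7(1−p), so p = 4/17.
Similarly the minimizer's optimal q on a is 13/17, and the value is 7·(13/17) + (-6)·(4/17) = 67/17.

67/17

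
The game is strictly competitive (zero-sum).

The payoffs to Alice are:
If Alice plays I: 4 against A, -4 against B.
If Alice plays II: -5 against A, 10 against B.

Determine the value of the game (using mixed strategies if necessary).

20/23

Row minima are -4 and -5, so Alice's maximin is -4; column maxima are 4 and 10, so Bob's minimax is 4. These differ, so the equilibrium is in mixed strategies.
Let Alice play I with probability p. Bob is indifferent when 4p − 5(1−p) = −4p + 10(1−p), giving p = 15/23.
Let Bob play A with probability q. Alice is indifferent when 4q − 4(1−q) = −5q + 10(1−q), giving q = 14/23.
The value is 4·(14/23) + (-4)·(9/23) = 20/23.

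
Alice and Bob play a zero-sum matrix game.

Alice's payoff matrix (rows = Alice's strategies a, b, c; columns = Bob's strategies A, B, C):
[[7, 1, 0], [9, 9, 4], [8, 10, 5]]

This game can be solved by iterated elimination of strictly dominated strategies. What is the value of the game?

Column B is strictly dominated by C for Bob (0<1, 4<9, 5<10); eliminate B.
Column A is strictly dominated by C for Bob (0<7, 4<9, 5<8); eliminate A.
Row b is strictly dominated by row c (5>4); eliminate b.
Row a is strictly dominated by row c (5>0); eliminate a.
Only (c, C) remains, with payoff 5.

5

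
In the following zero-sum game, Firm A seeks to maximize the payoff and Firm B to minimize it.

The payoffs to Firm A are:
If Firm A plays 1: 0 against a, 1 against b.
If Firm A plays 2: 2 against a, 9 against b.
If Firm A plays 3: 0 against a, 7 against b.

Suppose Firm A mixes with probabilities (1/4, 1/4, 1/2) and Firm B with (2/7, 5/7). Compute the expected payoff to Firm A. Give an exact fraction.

Against (2/7, 5/7), each row's expected payoff is 1: 5/7; 2: 7; 3: 5.
Taking the (1/4, 1/4, 1/2)-weighted average: (1/4)·(5/7) + (1/4)·(7) + (1/2)·(5) = 31/7.

31/7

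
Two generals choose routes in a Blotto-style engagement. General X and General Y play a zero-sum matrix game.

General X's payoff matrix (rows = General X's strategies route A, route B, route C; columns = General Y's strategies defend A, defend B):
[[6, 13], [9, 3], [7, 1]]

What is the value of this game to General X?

99/13

Row route C is strictly dominated by row route B, so General X never plays it.
The remaining 2×2 game on (route A, route B) × (defend A, defend B) has no saddle point. Let General X play route A with probability p; indifference gives 6p + 9(1−p) = 13p + 3(1−p), so p = 6/13.
Similarly General Y's optimal q on defend A is 10/13, and the value is 6·(10/13) + (13)·(3/13) = 99/13.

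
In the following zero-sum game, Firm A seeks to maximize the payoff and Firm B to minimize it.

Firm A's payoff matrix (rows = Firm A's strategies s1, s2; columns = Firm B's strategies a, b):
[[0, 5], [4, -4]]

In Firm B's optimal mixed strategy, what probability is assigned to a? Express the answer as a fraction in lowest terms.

9/13

Row minima are 0 and -4, so Firm A's maximin is 0; column maxima are 4 and 5, so Firm B's minimax is 4. These differ, so the equilibrium is in mixed strategies.
Let Firm B play a with probability q. Firm A is indifferent when 5(1−q) = 4q − 4(1−q), giving q = 9/13.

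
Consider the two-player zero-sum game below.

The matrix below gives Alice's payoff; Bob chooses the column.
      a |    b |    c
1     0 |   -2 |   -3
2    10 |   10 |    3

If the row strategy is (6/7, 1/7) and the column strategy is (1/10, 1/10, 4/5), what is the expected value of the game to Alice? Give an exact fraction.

-8/5

Against (1/10, 1/10, 4/5), each row's expected payoff is 1: -13/5; 2: 22/5.
Taking the (6/7, 1/7)-weighted average: (6/7)·(-13/5) + (1/7)·(22/5) = -8/5.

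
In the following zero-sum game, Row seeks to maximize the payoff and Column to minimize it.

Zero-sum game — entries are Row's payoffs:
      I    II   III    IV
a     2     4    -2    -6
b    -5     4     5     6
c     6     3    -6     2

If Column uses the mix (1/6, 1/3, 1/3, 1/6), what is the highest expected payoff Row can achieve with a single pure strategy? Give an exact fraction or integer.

19/6

a: (2)·(1/6) + (4)·(1/3) + (-2)·(1/3) + (-6)·(1/6) = 0.
b: (-5)·(1/6) + (4)·(1/3) + (5)·(1/3) + (6)·(1/6) = 19/6.
c: (6)·(1/6) + (3)·(1/3) + (-6)·(1/3) + (2)·(1/6) = 1/3.
The best pure response is b with expected payoff 19/6.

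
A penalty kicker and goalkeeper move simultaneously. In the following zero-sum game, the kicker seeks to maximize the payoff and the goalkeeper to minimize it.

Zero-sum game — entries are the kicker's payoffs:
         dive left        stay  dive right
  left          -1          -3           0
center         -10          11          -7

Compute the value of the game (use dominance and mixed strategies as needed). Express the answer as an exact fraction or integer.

Column dive right is strictly dominated by dive left for the goalkeeper (it gives the kicker more in every row).
The remaining 2×2 game on (left, center) × (dive left, stay) has no saddle point. Let the kicker play left with probability p; indifference gives −p − 10(1−p) = −3p + 11(1−p), so p = 21/23.
Similarly the goalkeeper's optimal q on dive left is 14/23, and the value is -1·(14/23) + (-3)·(9/23) = -41/23.

-41/23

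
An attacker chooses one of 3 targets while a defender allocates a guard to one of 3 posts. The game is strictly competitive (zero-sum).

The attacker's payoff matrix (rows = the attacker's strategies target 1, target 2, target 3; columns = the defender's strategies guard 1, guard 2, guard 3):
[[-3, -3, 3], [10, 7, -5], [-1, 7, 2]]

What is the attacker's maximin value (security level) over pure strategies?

-1

The worst-case payoff for each row is target 1: -3, target 2: -5, target 3: -1.
The best of these is -1.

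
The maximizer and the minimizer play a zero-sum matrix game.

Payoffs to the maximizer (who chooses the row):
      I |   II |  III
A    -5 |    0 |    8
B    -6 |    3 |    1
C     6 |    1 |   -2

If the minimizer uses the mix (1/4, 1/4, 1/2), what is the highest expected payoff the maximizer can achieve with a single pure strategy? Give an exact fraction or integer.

A: (-5)·(1/4) + (0)·(1/4) + (8)·(1/2) = 11/4.
B: (-6)·(1/4) + (3)·(1/4) + (1)·(1/2) = -1/4.
C: (6)·(1/4) + (1)·(1/4) + (-2)·(1/2) = 3/4.
The best pure response is A with expected payoff 11/4.

11/4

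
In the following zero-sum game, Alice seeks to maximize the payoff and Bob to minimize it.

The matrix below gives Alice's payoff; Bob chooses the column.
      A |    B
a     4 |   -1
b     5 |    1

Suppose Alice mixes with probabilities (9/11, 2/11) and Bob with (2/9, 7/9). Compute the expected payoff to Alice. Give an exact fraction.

43/99

Against (2/9, 7/9), each row's expected payoff is a: 1/9; b: 17/9.
Taking the (9/11, 2/11)-weighted average: (9/11)·(1/9) + (2/11)·(17/9) = 43/99.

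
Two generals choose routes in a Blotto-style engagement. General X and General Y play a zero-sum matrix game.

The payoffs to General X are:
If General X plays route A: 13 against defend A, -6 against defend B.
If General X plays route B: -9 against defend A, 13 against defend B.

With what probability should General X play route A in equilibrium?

Row minima are -6 and -9, so General X's maximin is -6; column maxima are 13 and 13, so General Y's minimax is 13. These differ, so the equilibrium is in mixed strategies.
Let General X play route A with probability p. General Y is indifferent when 13p − 9(1−p) = −6p + 13(1−p), giving p = 22/41.

22/41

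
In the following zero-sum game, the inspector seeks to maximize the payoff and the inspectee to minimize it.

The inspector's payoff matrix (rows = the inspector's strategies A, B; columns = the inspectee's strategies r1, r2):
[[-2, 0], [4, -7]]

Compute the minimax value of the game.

-14/13

Row minima are -2 and -7, so the inspector's maximin is -2; column maxima are 4 and 0, so the inspectee's minimax is 0. These differ, so the equilibrium is in mixed strategies.
Let the inspector play A with probability p. The inspectee is indifferent when −2p + 4(1−p) = −7(1−p), giving p = 11/13.
Let the inspectee play r1 with probability q. The inspector is indifferent when −2q = 4q − 7(1−q), giving q = 7/13.
The value is -2·(7/13) + (0)·(6/13) = -14/13.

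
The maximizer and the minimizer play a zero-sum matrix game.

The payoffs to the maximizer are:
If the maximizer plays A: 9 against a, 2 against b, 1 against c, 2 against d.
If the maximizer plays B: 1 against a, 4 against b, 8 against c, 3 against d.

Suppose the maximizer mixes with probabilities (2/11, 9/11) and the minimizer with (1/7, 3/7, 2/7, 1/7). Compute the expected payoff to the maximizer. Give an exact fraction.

326/77

Against (1/7, 3/7, 2/7, 1/7), each row's expected payoff is A: 19/7; B: 32/7.
Taking the (2/11, 9/11)-weighted average: (2/11)·(19/7) + (9/11)·(32/7) = 326/77.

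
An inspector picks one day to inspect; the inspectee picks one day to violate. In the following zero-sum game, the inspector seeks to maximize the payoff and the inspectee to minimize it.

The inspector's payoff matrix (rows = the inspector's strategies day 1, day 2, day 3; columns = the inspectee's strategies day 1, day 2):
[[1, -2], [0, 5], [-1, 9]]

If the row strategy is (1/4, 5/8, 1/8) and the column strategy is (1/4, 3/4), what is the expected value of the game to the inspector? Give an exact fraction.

Against (1/4, 3/4), each row's expected payoff is day 1: -5/4; day 2: 15/4; day 3: 13/2.
Taking the (1/4, 5/8, 1/8)-weighted average: (1/4)·(-5/4) + (5/8)·(15/4) + (1/8)·(13/2) = 91/32.

91/32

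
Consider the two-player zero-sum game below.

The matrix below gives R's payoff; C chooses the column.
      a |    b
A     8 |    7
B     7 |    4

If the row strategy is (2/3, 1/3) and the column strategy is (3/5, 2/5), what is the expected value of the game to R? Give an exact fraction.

Against (3/5, 2/5), each row's expected payoff is A: 38/5; B: 29/5.
Taking the (2/3, 1/3)-weighted average: (2/3)·(38/5) + (1/3)·(29/5) = 7.

7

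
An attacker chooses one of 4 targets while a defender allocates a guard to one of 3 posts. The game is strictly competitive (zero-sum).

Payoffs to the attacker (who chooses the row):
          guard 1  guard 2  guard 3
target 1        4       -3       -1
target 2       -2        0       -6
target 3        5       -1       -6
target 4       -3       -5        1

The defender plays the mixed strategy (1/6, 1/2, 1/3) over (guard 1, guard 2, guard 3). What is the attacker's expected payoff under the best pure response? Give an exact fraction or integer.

-7/6

target 1: (4)·(1/6) + (-3)·(1/2) + (-1)·(1/3) = -7/6.
target 2: (-2)·(1/6) + (0)·(1/2) + (-6)·(1/3) = -7/3.
target 3: (5)·(1/6) + (-1)·(1/2) + (-6)·(1/3) = -5/3.
target 4: (-3)·(1/6) + (-5)·(1/2) + (1)·(1/3) = -8/3.
The best pure response is target 1 with expected payoff -7/6.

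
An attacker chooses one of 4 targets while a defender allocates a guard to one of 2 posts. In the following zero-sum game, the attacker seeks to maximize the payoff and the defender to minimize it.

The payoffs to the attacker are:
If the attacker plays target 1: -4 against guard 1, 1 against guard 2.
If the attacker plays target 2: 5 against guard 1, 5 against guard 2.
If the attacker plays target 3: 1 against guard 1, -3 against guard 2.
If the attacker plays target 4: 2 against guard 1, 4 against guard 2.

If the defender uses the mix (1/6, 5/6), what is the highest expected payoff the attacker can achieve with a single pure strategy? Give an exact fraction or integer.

target 1: (-4)·(1/6) + (1)·(5/6) = 1/6.
target 2: (5)·(1/6) + (5)·(5/6) = 5.
target 3: (1)·(1/6) + (-3)·(5/6) = -7/3.
target 4: (2)·(1/6) + (4)·(5/6) = 11/3.
The best pure response is target 2 with expected payoff 5.

5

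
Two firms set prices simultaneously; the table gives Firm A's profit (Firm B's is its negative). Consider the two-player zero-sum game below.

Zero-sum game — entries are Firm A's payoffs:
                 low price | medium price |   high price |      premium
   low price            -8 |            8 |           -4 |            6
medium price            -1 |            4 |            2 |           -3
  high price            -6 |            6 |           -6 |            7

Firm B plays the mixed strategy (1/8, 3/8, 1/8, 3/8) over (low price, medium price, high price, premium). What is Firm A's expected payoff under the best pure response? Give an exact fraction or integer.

15/4

low price: (-8)·(1/8) + (8)·(3/8) + (-4)·(1/8) + (6)·(3/8) = 15/4.
medium price: (-1)·(1/8) + (4)·(3/8) + (2)·(1/8) + (-3)·(3/8) = 1/2.
high price: (-6)·(1/8) + (6)·(3/8) + (-6)·(1/8) + (7)·(3/8) = 27/8.
The best pure response is low price with expected payoff 15/4.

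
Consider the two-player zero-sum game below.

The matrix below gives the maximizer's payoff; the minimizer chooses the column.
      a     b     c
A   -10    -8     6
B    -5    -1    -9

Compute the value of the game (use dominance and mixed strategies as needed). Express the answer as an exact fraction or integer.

-6

Column b is strictly dominated by a for the minimizer (it gives the maximizer more in every row).
The remaining 2×2 game on (A, B) × (a, c) has no saddle point. Let the maximizer play A with probability p; indifference gives −10p − 5(1−p) = 6p − 9(1−p), so p = 1/5.
Similarly the minimizer's optimal q on a is 3/4, and the value is -10·(3/4) + (6)·(1/4) = -6.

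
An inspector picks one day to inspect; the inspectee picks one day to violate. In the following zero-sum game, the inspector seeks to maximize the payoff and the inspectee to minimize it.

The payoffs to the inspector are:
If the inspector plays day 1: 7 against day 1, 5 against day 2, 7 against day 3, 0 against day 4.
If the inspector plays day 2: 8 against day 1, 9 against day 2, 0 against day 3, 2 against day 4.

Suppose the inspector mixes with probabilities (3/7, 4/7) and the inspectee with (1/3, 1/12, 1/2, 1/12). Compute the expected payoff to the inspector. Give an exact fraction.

397/84

Against (1/3, 1/12, 1/2, 1/12), each row's expected payoff is day 1: 25/4; day 2: 43/12.
Taking the (3/7, 4/7)-weighted average: (3/7)·(25/4) + (4/7)·(43/12) = 397/84.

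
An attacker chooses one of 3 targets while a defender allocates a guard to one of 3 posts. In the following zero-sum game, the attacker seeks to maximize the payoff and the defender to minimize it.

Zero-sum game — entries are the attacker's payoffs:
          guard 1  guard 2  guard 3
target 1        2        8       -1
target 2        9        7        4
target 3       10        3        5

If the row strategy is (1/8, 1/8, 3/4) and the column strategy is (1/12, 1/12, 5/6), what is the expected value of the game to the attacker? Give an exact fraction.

217/48

Against (1/12, 1/12, 5/6), each row's expected payoff is target 1: 0; target 2: 14/3; target 3: 21/4.
Taking the (1/8, 1/8, 3/4)-weighted average: (1/8)·(0) + (1/8)·(14/3) + (3/4)·(21/4) = 217/48.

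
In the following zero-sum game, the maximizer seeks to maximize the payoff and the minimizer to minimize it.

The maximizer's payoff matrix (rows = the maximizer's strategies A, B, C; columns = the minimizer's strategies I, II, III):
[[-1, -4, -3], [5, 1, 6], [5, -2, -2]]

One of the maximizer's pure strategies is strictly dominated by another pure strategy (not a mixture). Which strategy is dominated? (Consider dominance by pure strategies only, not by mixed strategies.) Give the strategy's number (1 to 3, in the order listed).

Compare A with B: 5 > -1, 1 > -4, 6 > -3.
So B strictly dominates A for the maximizer; A is strictly dominated.

1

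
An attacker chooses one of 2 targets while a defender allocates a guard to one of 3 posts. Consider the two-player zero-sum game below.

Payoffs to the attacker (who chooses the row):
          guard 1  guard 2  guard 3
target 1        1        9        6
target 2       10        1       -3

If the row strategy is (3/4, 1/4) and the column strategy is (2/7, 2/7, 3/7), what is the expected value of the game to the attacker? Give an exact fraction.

127/28

Against (2/7, 2/7, 3/7), each row's expected payoff is target 1: 38/7; target 2: 13/7.
Taking the (3/4, 1/4)-weighted average: (3/4)·(38/7) + (1/4)·(13/7) = 127/28.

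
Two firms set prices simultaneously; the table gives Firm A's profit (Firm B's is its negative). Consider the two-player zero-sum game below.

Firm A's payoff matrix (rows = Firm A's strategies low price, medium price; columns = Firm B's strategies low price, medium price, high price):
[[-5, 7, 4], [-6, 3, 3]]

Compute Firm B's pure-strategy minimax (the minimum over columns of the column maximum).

The worst case (largest entry) in each column is low price: -5, medium price: 7, high price: 4.
The best (smallest) of these is -5.

-5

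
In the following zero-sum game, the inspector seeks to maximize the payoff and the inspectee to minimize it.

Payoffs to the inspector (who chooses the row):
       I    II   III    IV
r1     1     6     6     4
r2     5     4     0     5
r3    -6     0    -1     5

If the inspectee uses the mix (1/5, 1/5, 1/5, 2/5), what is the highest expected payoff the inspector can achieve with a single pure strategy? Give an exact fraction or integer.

r1: (1)·(1/5) + (6)·(1/5) + (6)·(1/5) + (4)·(2/5) = 21/5.
r2: (5)·(1/5) + (4)·(1/5) + (0)·(1/5) + (5)·(2/5) = 19/5.
r3: (-6)·(1/5) + (0)·(1/5) + (-1)·(1/5) + (5)·(2/5) = 3/5.
The best pure response is r1 with expected payoff 21/5.

21/5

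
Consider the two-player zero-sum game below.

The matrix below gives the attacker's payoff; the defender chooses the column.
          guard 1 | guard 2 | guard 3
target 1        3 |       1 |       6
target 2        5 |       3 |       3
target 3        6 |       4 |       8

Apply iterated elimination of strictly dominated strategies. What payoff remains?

4

Column guard 1 is strictly dominated by guard 2 for the defender (1<3, 3<5, 4<6); eliminate guard 1.
Row target 2 is strictly dominated by row target 3 (4>3, 8>3); eliminate target 2.
Column guard 3 is strictly dominated by guard 2 for the defender (1<6, 4<8); eliminate guard 3.
Row target 1 is strictly dominated by row target 3 (4>1); eliminate target 1.
Only (target 3, guard 2) remains, with payoff 4.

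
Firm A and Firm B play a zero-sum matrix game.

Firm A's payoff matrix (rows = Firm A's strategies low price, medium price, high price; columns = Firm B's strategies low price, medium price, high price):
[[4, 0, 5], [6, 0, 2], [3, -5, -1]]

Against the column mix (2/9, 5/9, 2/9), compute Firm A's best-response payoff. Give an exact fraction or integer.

2

low price: (4)·(2/9) + (0)·(5/9) + (5)·(2/9) = 2.
medium price: (6)·(2/9) + (0)·(5/9) + (2)·(2/9) = 16/9.
high price: (3)·(2/9) + (-5)·(5/9) + (-1)·(2/9) = -7/3.
The best pure response is low price with expected payoff 2.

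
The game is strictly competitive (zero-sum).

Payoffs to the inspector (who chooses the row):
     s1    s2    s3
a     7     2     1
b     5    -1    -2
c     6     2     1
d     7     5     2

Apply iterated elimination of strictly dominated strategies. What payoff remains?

Column s1 is strictly dominated by s2 for the inspectee (2<7, -1<5, 2<6, 5<7); eliminate s1.
Row c is strictly dominated by row d (5>2, 2>1); eliminate c.
Column s2 is strictly dominated by s3 for the inspectee (1<2, -2<-1, 2<5); eliminate s2.
Row a is strictly dominated by row d (2>1); eliminate a.
Row b is strictly dominated by row d (2>-2); eliminate b.
Only (d, s3) remains, with payoff 2.

2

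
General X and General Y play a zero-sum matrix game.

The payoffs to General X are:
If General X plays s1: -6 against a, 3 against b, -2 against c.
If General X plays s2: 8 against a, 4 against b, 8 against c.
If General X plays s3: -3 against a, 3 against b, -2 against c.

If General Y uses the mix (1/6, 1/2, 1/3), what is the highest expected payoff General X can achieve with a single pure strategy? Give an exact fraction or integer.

6

s1: (-6)·(1/6) + (3)·(1/2) + (-2)·(1/3) = -1/6.
s2: (8)·(1/6) + (4)·(1/2) + (8)·(1/3) = 6.
s3: (-3)·(1/6) + (3)·(1/2) + (-2)·(1/3) = 1/3.
The best pure response is s2 with expected payoff 6.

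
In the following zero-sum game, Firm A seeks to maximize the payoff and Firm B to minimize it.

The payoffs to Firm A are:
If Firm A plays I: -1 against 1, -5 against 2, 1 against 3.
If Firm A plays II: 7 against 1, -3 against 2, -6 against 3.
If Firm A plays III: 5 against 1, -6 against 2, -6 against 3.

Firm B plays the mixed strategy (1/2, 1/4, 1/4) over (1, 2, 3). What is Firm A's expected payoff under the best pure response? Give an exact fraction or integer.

I: (-1)·(1/2) + (-5)·(1/4) + (1)·(1/4) = -3/2.
II: (7)·(1/2) + (-3)·(1/4) + (-6)·(1/4) = 5/4.
III: (5)·(1/2) + (-6)·(1/4) + (-6)·(1/4) = -1/2.
The best pure response is II with expected payoff 5/4.

5/4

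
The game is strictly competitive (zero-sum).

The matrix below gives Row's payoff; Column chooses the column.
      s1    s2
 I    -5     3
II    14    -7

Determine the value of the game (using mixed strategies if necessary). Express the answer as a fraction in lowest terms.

Row minima are -5 and -7, so Row's maximin is -5; column maxima are 14 and 3, so Column's minimax is 3. These differ, so the equilibrium is in mixed strategies.
Let Row play I with probability p. Column is indifferent when −5p + 14(1−p) = 3p − 7(1−p), giving p = 21/29.
Let Column play s1 with probability q. Row is indifferent when −5q + 3(1−q) = 14q − 7(1−q), giving q = 10/29.
The value is -5·(10/29) + (3)·(19/29) = 7/29.

7/29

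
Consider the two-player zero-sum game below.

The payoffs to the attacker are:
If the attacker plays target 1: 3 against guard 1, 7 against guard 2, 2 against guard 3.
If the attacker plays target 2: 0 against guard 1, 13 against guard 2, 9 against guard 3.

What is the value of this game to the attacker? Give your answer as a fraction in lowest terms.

Column guard 2 is strictly dominated by guard 3 for the defender (it gives the attacker more in every row).
The remaining 2×2 game on (target 1, target 2) × (guard 1, guard 3) has no saddle point. Let the attacker play target 1 with probability p; indifference gives 3p = 2p + 9(1−p), so p = 9/10.
Similarly the defender's optimal q on guard 1 is 7/10, and the value is 3·(7/10) + (2)·(3/10) = 27/10.

27/10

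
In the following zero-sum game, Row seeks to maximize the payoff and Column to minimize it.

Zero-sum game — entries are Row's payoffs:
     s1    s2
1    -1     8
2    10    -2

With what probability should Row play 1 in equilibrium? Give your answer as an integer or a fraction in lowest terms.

4/7

Row minima are -1 and -2, so Row's maximin is -1; column maxima are 10 and 8, so Column's minimax is 8. These differ, so the equilibrium is in mixed strategies.
Let Row play 1 with probability p. Column is indifferent when −p + 10(1−p) = 8p − 2(1−p), giving p = 4/7.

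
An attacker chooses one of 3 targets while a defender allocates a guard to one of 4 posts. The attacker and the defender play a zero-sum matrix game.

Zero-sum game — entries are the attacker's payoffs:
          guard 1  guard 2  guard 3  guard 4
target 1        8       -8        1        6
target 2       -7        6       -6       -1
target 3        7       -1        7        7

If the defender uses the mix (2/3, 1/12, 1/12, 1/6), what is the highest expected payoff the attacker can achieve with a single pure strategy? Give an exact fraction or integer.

target 1: (8)·(2/3) + (-8)·(1/12) + (1)·(1/12) + (6)·(1/6) = 23/4.
target 2: (-7)·(2/3) + (6)·(1/12) + (-6)·(1/12) + (-1)·(1/6) = -29/6.
target 3: (7)·(2/3) + (-1)·(1/12) + (7)·(1/12) + (7)·(1/6) = 19/3.
The best pure response is target 3 with expected payoff 19/3.

19/3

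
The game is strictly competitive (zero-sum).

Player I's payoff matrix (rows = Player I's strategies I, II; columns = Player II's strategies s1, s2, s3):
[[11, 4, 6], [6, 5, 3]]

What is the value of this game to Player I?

9/2

Column s1 is strictly dominated by s3 for Player II (it gives Player I more in every row).
The remaining 2×2 game on (I, II) × (s2, s3) has no saddle point. Let Player I play I with probability p; indifference gives 4p + 5(1−p) = 6p + 3(1−p), so p = 1/2.
Similarly Player II's optimal q on s2 is 3/4, and the value is 4·(3/4) + (6)·(1/4) = 9/2.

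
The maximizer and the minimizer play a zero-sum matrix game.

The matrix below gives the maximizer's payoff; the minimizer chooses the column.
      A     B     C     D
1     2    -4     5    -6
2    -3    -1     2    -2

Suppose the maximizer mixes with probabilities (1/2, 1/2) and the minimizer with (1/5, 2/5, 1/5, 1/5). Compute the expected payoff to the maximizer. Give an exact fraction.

Against (1/5, 2/5, 1/5, 1/5), each row's expected payoff is 1: -7/5; 2: -1.
Taking the (1/2, 1/2)-weighted average: (1/2)·(-7/5) + (1/2)·(-1) = -6/5.

-6/5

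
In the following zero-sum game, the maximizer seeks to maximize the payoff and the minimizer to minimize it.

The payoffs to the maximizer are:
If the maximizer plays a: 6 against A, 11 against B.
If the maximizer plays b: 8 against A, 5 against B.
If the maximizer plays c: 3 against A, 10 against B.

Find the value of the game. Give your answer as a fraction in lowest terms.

29/4

Row c is strictly dominated by row a, so the maximizer never plays it.
The remaining 2×2 game on (a, b) × (A, B) has no saddle point. Let the maximizer play a with probability p; indifference gives 6p + 8(1−p) = 11p + 5(1−p), so p = 3/8.
Similarly the minimizer's optimal q on A is 3/4, and the value is 6·(3/4) + (11)·(1/4) = 29/4.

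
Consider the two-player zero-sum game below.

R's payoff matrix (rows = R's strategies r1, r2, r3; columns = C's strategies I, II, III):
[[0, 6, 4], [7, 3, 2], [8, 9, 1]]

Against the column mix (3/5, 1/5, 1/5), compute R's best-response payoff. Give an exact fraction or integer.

34/5

r1: (0)·(3/5) + (6)·(1/5) + (4)·(1/5) = 2.
r2: (7)·(3/5) + (3)·(1/5) + (2)·(1/5) = 26/5.
r3: (8)·(3/5) + (9)·(1/5) + (1)·(1/5) = 34/5.
The best pure response is r3 with expected payoff 34/5.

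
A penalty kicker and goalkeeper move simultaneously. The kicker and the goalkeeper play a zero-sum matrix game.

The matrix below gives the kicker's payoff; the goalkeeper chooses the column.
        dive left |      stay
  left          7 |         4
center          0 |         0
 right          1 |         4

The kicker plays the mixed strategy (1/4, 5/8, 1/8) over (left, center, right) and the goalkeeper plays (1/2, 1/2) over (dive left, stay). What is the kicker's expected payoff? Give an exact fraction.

27/16

Against (1/2, 1/2), each row's expected payoff is left: 11/2; center: 0; right: 5/2.
Taking the (1/4, 5/8, 1/8)-weighted average: (1/4)·(11/2) + (5/8)·(0) + (1/8)·(5/2) = 27/16.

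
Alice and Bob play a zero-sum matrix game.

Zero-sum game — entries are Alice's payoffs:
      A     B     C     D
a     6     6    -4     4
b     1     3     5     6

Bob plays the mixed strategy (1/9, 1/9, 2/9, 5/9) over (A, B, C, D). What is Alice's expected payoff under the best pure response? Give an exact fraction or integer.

44/9

a: (6)·(1/9) + (6)·(1/9) + (-4)·(2/9) + (4)·(5/9) = 8/3.
b: (1)·(1/9) + (3)·(1/9) + (5)·(2/9) + (6)·(5/9) = 44/9.
The best pure response is b with expected payoff 44/9.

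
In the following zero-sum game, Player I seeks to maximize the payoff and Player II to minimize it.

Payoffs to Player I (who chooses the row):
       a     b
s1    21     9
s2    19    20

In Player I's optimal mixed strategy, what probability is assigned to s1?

Row minima are 9 and 19, so Player I's maximin is 19; column maxima are 21 and 20, so Player II's minimax is 20. These differ, so the equilibrium is in mixed strategies.
Let Player I play s1 with probability p. Player II is indifferent when 21p + 19(1−p) = 9p + 20(1−p), giving p = 1/13.

1/13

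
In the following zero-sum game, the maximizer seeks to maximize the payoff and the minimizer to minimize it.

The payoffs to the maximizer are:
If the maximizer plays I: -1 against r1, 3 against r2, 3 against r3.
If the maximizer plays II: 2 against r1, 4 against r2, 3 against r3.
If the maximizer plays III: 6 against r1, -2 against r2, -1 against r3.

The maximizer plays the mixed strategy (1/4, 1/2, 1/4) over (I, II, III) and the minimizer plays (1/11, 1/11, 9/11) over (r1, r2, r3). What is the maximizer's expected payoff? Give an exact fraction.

45/22

Against (1/11, 1/11, 9/11), each row's expected payoff is I: 29/11; II: 3; III: -5/11.
Taking the (1/4, 1/2, 1/4)-weighted average: (1/4)·(29/11) + (1/2)·(3) + (1/4)·(-5/11) = 45/22.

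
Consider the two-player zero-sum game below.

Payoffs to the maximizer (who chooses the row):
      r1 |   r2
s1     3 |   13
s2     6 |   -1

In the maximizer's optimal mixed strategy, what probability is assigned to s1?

Row minima are 3 and -1, so the maximizer's maximin is 3; column maxima are 6 and 13, so the minimizer's minimax is 6. These differ, so the equilibrium is in mixed strategies.
Let the maximizer play s1 with probability p. The minimizer is indifferent when 3p + 6(1−p) = 13p − (1−p), giving p = 7/17.

7/17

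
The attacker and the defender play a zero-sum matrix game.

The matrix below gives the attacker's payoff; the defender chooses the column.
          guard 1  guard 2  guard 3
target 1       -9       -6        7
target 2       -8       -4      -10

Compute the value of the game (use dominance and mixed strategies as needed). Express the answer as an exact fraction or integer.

-73/9

Column guard 2 is strictly dominated by guard 1 for the defender (it gives the attacker more in every row).
The remaining 2×2 game on (target 1, target 2) × (guard 1, guard 3) has no saddle point. Let the attacker play target 1 with probability p; indifference gives −9p − 8(1−p) = 7p − 10(1−p), so p = 1/9.
Similarly the defender's optimal q on guard 1 is 17/18, and the value is -9·(17/18) + (7)·(1/18) = -73/9.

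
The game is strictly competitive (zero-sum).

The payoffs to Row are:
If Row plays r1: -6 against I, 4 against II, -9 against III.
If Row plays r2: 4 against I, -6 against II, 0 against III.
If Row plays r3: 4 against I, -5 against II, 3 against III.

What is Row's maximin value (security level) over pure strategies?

The worst-case payoff for each row is r1: -9, r2: -6, r3: -5.
The best of these is -5.

-5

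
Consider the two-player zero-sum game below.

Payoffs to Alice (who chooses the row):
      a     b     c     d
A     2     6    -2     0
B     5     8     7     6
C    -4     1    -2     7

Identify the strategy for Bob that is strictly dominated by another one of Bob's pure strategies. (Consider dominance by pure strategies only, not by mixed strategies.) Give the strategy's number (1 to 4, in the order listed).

Bob prefers columns that give Alice less. Compare b with a: 2 < 6, 5 < 8, -4 < 1.
So a strictly dominates b for Bob; b is strictly dominated.

2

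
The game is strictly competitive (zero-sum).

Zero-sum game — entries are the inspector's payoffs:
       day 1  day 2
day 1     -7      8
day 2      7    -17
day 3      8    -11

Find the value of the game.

Row day 2 is strictly dominated by row day 3, so the inspector never plays it.
The remaining 2×2 game on (day 1, day 3) × (day 1, day 2) has no saddle point. Let the inspector play day 1 with probability p; indifference gives −7p + 8(1−p) = 8p − 11(1−p), so p = 19/34.
Similarly the inspectee's optimal q on day 1 is 19/34, and the value is -7·(19/34) + (8)·(15/34) = -13/34.

-13/34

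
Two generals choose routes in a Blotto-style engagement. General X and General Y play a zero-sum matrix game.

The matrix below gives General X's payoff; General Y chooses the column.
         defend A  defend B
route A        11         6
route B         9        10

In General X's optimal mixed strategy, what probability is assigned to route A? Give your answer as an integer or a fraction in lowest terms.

Row minima are 6 and 9, so General X's maximin is 9; column maxima are 11 and 10, so General Y's minimax is 10. These differ, so the equilibrium is in mixed strategies.
Let General X play route A with probability p. General Y is indifferent when 11p + 9(1−p) = 6p + 10(1−p), giving p = 1/6.

1/6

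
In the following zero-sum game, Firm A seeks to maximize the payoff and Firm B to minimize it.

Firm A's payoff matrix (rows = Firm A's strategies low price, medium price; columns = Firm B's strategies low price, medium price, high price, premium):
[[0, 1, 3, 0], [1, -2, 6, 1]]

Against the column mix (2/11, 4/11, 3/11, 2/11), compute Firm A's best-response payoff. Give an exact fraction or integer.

low price: (0)·(2/11) + (1)·(4/11) + (3)·(3/11) + (0)·(2/11) = 13/11.
medium price: (1)·(2/11) + (-2)·(4/11) + (6)·(3/11) + (1)·(2/11) = 14/11.
The best pure response is medium price with expected payoff 14/11.

14/11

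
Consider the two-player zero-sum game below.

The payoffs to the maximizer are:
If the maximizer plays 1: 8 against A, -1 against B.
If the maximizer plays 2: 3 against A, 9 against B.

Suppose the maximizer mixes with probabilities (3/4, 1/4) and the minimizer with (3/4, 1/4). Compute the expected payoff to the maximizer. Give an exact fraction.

Against (3/4, 1/4), each row's expected payoff is 1: 23/4; 2: 9/2.
Taking the (3/4, 1/4)-weighted average: (3/4)·(23/4) + (1/4)·(9/2) = 87/16.

87/16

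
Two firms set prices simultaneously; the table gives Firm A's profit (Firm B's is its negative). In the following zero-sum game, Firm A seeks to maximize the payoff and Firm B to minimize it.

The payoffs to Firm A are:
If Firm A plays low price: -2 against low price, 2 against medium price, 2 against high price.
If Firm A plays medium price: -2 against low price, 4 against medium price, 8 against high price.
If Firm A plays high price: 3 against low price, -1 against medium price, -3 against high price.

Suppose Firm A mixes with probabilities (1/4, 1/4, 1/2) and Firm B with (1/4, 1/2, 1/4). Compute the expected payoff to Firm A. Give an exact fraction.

Against (1/4, 1/2, 1/4), each row's expected payoff is low price: 1; medium price: 7/2; high price: -1/2.
Taking the (1/4, 1/4, 1/2)-weighted average: (1/4)·(1) + (1/4)·(7/2) + (1/2)·(-1/2) = 7/8.

7/8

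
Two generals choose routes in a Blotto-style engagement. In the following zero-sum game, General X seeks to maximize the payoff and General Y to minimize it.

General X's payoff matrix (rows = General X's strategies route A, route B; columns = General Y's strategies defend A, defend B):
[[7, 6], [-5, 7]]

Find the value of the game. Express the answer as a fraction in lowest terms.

79/13

Row minima are 6 and -5, so General X's maximin is 6; column maxima are 7 and 7, so General Y's minimax is 7. These differ, so the equilibrium is in mixed strategies.
Let General X play route A with probability p. General Y is indifferent when 7p − 5(1−p) = 6p + 7(1−p), giving p = 12/13.
Let General Y play defend A with probability q. General X is indifferent when 7q + 6(1−q) = −5q + 7(1−q), giving q = 1/13.
The value is 7·(1/13) + (6)·(12/13) = 79/13.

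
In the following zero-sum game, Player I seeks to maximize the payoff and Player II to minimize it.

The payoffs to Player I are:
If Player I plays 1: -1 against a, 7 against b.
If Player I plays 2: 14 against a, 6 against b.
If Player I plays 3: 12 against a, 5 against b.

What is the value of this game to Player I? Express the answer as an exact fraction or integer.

13/2

Row 3 is strictly dominated by row 2, so Player I never plays it.
The remaining 2×2 game on (1, 2) × (a, b) has no saddle point. Let Player I play 1 with probability p; indifference gives −p + 14(1−p) = 7p + 6(1−p), so p = 1/2.
Similarly Player II's optimal q on a is 1/16, and the value is -1·(1/16) + (7)·(15/16) = 13/2.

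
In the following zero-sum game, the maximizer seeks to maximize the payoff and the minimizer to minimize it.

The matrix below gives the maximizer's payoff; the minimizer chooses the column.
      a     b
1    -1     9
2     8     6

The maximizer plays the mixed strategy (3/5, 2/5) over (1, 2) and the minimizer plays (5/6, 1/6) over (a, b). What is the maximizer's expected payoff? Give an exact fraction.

Against (5/6, 1/6), each row's expected payoff is 1: 2/3; 2: 23/3.
Taking the (3/5, 2/5)-weighted average: (3/5)·(2/3) + (2/5)·(23/3) = 52/15.

52/15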